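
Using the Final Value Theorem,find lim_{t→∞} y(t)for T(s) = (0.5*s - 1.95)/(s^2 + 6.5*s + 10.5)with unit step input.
FVT: lim_{t→∞} y(t) = lim_{s→0} s*Y(s) where Y(s) = T(s)/s.
= lim_{s→0} T(s) = T(0) = num(0)/den(0) = -1.95/10.5 = -0.1857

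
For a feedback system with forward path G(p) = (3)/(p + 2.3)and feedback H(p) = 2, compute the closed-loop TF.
Closed-loop T = G/(1+GH).
Numerator: G_num * H_den = 3.
Denominator: G_den * H_den + G_num * H_num = (p + 2.3) + (6) = p + 8.3.
T(p) = (3)/(p + 8.3)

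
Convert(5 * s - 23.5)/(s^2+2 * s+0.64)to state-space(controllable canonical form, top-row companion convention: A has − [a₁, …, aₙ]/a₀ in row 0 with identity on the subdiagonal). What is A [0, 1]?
Reachable canonical form for den = s^2 + 2*s + 0.64: top row of A = -[a₁,a₂,...,aₙ]/a₀, ones on the subdiagonal, zeros elsewhere.
A = [[-2, -0.64], [1, 0]].
A[0,1] = -0.64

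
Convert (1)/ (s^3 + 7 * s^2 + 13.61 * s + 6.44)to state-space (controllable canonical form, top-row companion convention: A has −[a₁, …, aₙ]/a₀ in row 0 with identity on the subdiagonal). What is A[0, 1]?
Reachable canonical form for den = s^3 + 7*s^2 + 13.61*s + 6.44: top row of A = -[a₁,a₂,...,aₙ]/a₀, ones on the subdiagonal, zeros elsewhere.
A = [[-7, -13.61, -6.44], [1, 0, 0], [0, 1, 0]].
A[0,1] = -13.61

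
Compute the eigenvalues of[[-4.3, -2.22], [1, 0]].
Eigenvalues solve det(λI - A) = 0.
Characteristic polynomial: λ^2 + 4.3*λ + 2.22 = 0.
Factor: (λ + 3.7)(λ + 0.6) = 0.
Roots: -0.6, -3.7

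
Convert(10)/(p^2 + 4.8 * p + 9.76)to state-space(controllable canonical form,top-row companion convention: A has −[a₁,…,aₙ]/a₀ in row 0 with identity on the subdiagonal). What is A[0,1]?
Reachable canonical form for den = p^2 + 4.8*p + 9.76: top row of A = -[a₁,a₂,...,aₙ]/a₀, ones on the subdiagonal, zeros elsewhere.
A = [[-4.8, -9.76], [1, 0]].
A[0,1] = -9.76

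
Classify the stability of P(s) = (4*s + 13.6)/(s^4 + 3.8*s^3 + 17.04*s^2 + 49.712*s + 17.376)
Denominator: s^4 + 3.8*s^3 + 17.04*s^2 + 49.712*s + 17.376 = (s + 0.4)(s + 3)(s^2 + 0.4*s + 14.48). Poles: -0.2 + 3.8j, -0.2 - 3.8j, -0.4, -3. Stable (all poles in LHP)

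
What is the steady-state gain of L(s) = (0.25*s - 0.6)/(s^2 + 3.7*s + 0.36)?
DC gain = L(0) = num(0)/den(0) = -0.6/0.36 = -1.667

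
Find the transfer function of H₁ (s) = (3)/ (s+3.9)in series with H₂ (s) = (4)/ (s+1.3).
Series: H = H₁ · H₂ = (n₁·n₂)/(d₁·d₂).
Num: n₁·n₂ = 12. Den: d₁·d₂ = s^2 + 5.2*s + 5.07.
H(s) = (12)/(s^2 + 5.2*s + 5.07)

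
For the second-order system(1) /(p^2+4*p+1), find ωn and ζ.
Standard form: ωn²/(p²+2ζωn·p+ωn²).
const=1=ωn² → ωn=1, p coeff=4=2ζωn → ζ=2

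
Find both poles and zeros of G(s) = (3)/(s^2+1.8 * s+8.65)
Set denominator = 0: s^2 + 1.8*s + 8.65 = 0 → Poles: -0.9 + 2.8j, -0.9 - 2.8j
Numerator is a nonzero constant (3) → Zeros: none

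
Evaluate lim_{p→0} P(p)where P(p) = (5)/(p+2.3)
DC gain = P(0) = num(0)/den(0) = 5/2.3 = 2.174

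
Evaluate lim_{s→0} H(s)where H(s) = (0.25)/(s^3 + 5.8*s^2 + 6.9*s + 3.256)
DC gain = H(0) = num(0)/den(0) = 0.25/3.256 = 0.07678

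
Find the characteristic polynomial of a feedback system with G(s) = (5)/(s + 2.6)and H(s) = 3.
Characteristic poly = G_den * H_den + G_num * H_num = (s + 2.6) + (15) = s + 17.6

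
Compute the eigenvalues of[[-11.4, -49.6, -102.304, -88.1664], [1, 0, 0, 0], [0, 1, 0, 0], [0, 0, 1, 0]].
Eigenvalues solve det(λI - A) = 0.
Characteristic polynomial: λ^4 + 11.4*λ^3 + 49.6*λ^2 + 102.304*λ + 88.1664 = 0.
Factor: (λ + 3.2)(λ + 4.2)(λ^2 + 4*λ + 6.56) = 0.
Roots: -2 + 1.6j, -2 - 1.6j, -3.2, -4.2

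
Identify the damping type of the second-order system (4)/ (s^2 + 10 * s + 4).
Standard form: ωn²/(s²+2ζωn·s+ωn²) gives ωn=2, ζ=2.5.
Overdamped (ζ = 2.5 > 1)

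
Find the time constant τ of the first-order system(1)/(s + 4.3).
First-order system: τ = -1/pole. Pole = -4.3. τ = -1/(-4.3) = 0.2326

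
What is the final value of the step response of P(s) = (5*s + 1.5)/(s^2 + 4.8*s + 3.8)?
FVT: lim_{t→∞} y(t) = lim_{s→0} s*Y(s) where Y(s) = P(s)/s.
= lim_{s→0} P(s) = P(0) = num(0)/den(0) = 1.5/3.8 = 0.3947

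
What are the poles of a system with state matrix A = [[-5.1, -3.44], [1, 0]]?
Eigenvalues solve det(λI - A) = 0.
Characteristic polynomial: λ^2 + 5.1*λ + 3.44 = 0.
Factor: (λ + 0.8)(λ + 4.3) = 0.
Roots: -0.8, -4.3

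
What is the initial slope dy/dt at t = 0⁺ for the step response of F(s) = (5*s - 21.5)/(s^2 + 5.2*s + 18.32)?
IVT: y'(0⁺) = lim_{s→∞} s²·Y(s) = lim_{s→∞} s·F(s).
deg(num) = 1, deg(den) = 2, relative degree = 1, so s·F(s) → (leading num)/(leading den) = 5/1 = 5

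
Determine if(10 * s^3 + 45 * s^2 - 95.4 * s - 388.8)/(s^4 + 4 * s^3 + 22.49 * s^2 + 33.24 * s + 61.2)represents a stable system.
Denominator: s^4 + 4*s^3 + 22.49*s^2 + 33.24*s + 61.2 = (s^2 + 2.4*s + 14.4)(s^2 + 1.6*s + 4.25). Poles: -0.8 + 1.9j, -0.8 - 1.9j, -1.2 + 3.6j, -1.2 - 3.6j. All Re(p)<0: Yes (stable)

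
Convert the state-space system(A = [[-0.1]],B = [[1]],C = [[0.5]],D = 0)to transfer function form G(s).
G(s) = C(sI - A)⁻¹B + D.
Characteristic polynomial det(sI - A) = s + 0.1.
Numerator from C·adj(sI-A)·B + D·det(sI-A) = 0.5.
G(s) = (0.5)/(s + 0.1)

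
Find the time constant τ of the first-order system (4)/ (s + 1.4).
First-order system: τ = -1/pole. Pole = -1.4. τ = -1/(-1.4) = 0.7143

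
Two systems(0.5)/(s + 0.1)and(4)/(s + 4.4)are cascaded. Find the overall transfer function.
Series: H = H₁ · H₂ = (n₁·n₂)/(d₁·d₂).
Num: n₁·n₂ = 2. Den: d₁·d₂ = s^2 + 4.5*s + 0.44.
H(s) = (2)/(s^2 + 4.5*s + 0.44)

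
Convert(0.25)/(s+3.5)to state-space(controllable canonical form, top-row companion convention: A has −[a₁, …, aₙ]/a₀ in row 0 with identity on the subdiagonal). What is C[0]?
Reachable canonical form: C = numerator coefficients (right-aligned, zero-padded to length n).
num = 0.25, C = [[0.25]].
C[0] = 0.25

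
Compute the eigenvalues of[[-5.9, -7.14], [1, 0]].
Eigenvalues solve det(λI - A) = 0.
Characteristic polynomial: λ^2 + 5.9*λ + 7.14 = 0.
Factor: (λ + 1.7)(λ + 4.2) = 0.
Roots: -1.7, -4.2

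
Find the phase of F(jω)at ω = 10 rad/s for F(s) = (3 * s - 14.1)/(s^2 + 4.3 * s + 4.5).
Substitute s = j*10: F(j10) = 0.240358 - 0.205912j.
∠F(j10) = atan2(Im, Re) = atan2(-0.205912, 0.240358) = -40.59°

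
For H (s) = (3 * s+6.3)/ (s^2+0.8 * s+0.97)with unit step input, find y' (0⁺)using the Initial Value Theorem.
IVT: y'(0⁺) = lim_{s→∞} s²·Y(s) = lim_{s→∞} s·H(s).
deg(num) = 1, deg(den) = 2, relative degree = 1, so s·H(s) → (leading num)/(leading den) = 3/1 = 3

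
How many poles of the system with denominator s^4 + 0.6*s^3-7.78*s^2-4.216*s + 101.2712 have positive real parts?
s^4 + 0.6*s^3 - 7.78*s^2 - 4.216*s + 101.2712 = (s^2 - 5*s + 9.14)(s^2 + 5.6*s + 11.08). Poles: -2.8 + 1.8j, -2.8 - 1.8j, 2.5 + 1.7j, 2.5 - 1.7j. RHP poles (Re>0): 2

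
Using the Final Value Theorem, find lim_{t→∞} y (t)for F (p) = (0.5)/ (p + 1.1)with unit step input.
FVT: lim_{t→∞} y(t) = lim_{p→0} p*Y(p) where Y(p) = F(p)/p.
= lim_{p→0} F(p) = F(0) = num(0)/den(0) = 0.5/1.1 = 0.4545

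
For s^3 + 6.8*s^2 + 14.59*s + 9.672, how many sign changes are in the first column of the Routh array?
Routh array:
s^3: [1, 14.59]; s^2: [6.8, 9.672]; s^1: [13.1676]; s^0: [9.672]
First column: [1, 6.8, 13.1676, 9.672]. Sign changes = 0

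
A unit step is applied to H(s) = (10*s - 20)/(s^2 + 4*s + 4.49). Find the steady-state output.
FVT: lim_{t→∞} y(t) = lim_{s→0} s*Y(s) where Y(s) = H(s)/s.
= lim_{s→0} H(s) = H(0) = num(0)/den(0) = -20/4.49 = -4.454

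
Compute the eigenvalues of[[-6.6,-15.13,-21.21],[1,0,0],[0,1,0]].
Eigenvalues solve det(λI - A) = 0.
Characteristic polynomial: λ^3 + 6.6*λ^2 + 15.13*λ + 21.21 = 0.
Factor: (λ + 4.2)(λ^2 + 2.4*λ + 5.05) = 0.
Roots: -1.2 + 1.9j, -1.2 - 1.9j, -4.2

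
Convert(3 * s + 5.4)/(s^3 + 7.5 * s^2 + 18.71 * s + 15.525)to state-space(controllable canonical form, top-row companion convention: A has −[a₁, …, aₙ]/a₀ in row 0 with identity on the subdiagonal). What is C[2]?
Reachable canonical form: C = numerator coefficients (right-aligned, zero-padded to length n).
num = 3*s + 5.4, C = [[0, 3, 5.4]].
C[2] = 5.4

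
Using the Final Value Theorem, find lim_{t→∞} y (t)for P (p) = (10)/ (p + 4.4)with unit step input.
FVT: lim_{t→∞} y(t) = lim_{p→0} p*Y(p) where Y(p) = P(p)/p.
= lim_{p→0} P(p) = P(0) = num(0)/den(0) = 10/4.4 = 2.273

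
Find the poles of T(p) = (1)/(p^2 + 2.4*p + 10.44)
Set denominator = 0: p^2 + 2.4*p + 10.44 = 0 → Poles: -1.2 + 3j, -1.2 - 3j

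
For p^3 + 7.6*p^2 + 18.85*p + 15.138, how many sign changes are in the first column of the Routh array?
Routh array:
p^3: [1, 18.85]; p^2: [7.6, 15.138]; p^1: [16.8582]; p^0: [15.138]
First column: [1, 7.6, 16.8582, 15.138]. Sign changes = 0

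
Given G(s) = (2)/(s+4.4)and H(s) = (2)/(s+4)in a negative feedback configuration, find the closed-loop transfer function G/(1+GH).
Closed-loop T = G/(1+GH).
Numerator: G_num * H_den = 2*s + 8.
Denominator: G_den * H_den + G_num * H_num = (s^2 + 8.4*s + 17.6) + (4) = s^2 + 8.4*s + 21.6.
T(s) = (2*s + 8)/(s^2 + 8.4*s + 21.6)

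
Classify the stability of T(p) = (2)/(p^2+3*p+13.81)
Denominator: p^2 + 3*p + 13.81. Poles: -1.5 + 3.4j, -1.5 - 3.4j. Stable (all poles in LHP)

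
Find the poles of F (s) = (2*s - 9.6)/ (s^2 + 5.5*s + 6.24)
Set denominator = 0: s^2 + 5.5*s + 6.24 = (s + 1.6)(s + 3.9) = 0 → Poles: -1.6, -3.9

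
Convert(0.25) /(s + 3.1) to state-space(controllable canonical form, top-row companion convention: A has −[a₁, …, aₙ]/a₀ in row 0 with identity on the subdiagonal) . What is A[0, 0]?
Reachable canonical form for den = s + 3.1: top row of A = -[a₁,a₂,...,aₙ]/a₀, ones on the subdiagonal, zeros elsewhere.
A = [[-3.1]].
A[0,0] = -3.1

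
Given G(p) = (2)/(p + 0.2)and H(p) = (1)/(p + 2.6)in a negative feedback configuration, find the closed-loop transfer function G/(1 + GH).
Closed-loop T = G/(1+GH).
Numerator: G_num * H_den = 2*p + 5.2.
Denominator: G_den * H_den + G_num * H_num = (p^2 + 2.8*p + 0.52) + (2) = p^2 + 2.8*p + 2.52.
T(p) = (2*p + 5.2)/(p^2 + 2.8*p + 2.52)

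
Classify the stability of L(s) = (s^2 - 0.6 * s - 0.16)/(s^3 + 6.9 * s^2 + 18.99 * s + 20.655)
Denominator: s^3 + 6.9*s^2 + 18.99*s + 20.655 = (s + 2.7)(s^2 + 4.2*s + 7.65). Poles: -2.1 + 1.8j, -2.1 - 1.8j, -2.7. Stable (all poles in LHP)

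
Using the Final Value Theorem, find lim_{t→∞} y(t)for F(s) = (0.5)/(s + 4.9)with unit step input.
FVT: lim_{t→∞} y(t) = lim_{s→0} s*Y(s) where Y(s) = F(s)/s.
= lim_{s→0} F(s) = F(0) = num(0)/den(0) = 0.5/4.9 = 0.102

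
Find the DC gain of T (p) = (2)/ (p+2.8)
DC gain = T(0) = num(0)/den(0) = 2/2.8 = 0.7143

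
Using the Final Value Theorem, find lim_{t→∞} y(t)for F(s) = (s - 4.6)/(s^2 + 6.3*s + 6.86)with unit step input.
FVT: lim_{t→∞} y(t) = lim_{s→0} s*Y(s) where Y(s) = F(s)/s.
= lim_{s→0} F(s) = F(0) = num(0)/den(0) = -4.6/6.86 = -0.6706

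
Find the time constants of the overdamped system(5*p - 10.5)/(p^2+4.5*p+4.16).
Overdamped: real poles at -1.3, -3.2. τ = -1/pole → τ₁ = 0.7692, τ₂ = 0.3125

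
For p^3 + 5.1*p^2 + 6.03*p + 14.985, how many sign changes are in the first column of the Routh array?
Routh array:
p^3: [1, 6.03]; p^2: [5.1, 14.985]; p^1: [3.09176]; p^0: [14.985]
First column: [1, 5.1, 3.09176, 14.985]. Sign changes = 0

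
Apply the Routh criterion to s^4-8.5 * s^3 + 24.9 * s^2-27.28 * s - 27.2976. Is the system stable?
Routh array:
s^4: [1, 24.9, -27.2976]; s^3: [-8.5, -27.28]; s^2: [21.6906, -27.2976]; s^1: [-37.9772]; s^0: [-27.2976]
First column: [1, -8.5, 21.6906, -37.9772, -27.2976]. Sign changes = 3.
No, unstable (3 RHP root(s))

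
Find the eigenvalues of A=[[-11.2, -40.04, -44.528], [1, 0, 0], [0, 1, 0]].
Eigenvalues solve det(λI - A) = 0.
Characteristic polynomial: λ^3 + 11.2*λ^2 + 40.04*λ + 44.528 = 0.
Factor: (λ + 2.2)(λ + 4.4)(λ + 4.6) = 0.
Roots: -2.2, -4.4, -4.6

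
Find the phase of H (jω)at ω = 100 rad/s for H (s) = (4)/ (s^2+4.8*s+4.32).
Substitute s = j*100: H(j100) = -0.000399252 - 1.91724e-05j.
∠H(j100) = atan2(Im, Re) = atan2(-1.91724e-05, -0.000399252) = -177.25°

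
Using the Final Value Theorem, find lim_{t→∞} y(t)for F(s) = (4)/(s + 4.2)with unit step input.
FVT: lim_{t→∞} y(t) = lim_{s→0} s*Y(s) where Y(s) = F(s)/s.
= lim_{s→0} F(s) = F(0) = num(0)/den(0) = 4/4.2 = 0.9524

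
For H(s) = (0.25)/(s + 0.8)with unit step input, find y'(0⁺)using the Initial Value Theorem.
IVT: y'(0⁺) = lim_{s→∞} s²·Y(s) = lim_{s→∞} s·H(s).
deg(num) = 0, deg(den) = 1, relative degree = 1, so s·H(s) → (leading num)/(leading den) = 0.25/1 = 0.25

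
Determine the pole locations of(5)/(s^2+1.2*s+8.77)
Set denominator = 0: s^2 + 1.2*s + 8.77 = 0 → Poles: -0.6 + 2.9j, -0.6 - 2.9j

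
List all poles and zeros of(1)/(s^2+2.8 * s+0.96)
Set denominator = 0: s^2 + 2.8*s + 0.96 = (s + 2.4)(s + 0.4) = 0 → Poles: -0.4, -2.4
Numerator is a nonzero constant (1) → Zeros: none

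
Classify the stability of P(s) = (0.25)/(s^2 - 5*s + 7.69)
Denominator: s^2 - 5*s + 7.69. Poles: 2.5 + 1.2j, 2.5 - 1.2j. Unstable (2 pole(s) in RHP)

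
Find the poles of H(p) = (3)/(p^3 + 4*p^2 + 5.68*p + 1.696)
Set denominator = 0: p^3 + 4*p^2 + 5.68*p + 1.696 = (p + 0.4)(p^2 + 3.6*p + 4.24) = 0 → Poles: -0.4, -1.8 + 1j, -1.8 - 1j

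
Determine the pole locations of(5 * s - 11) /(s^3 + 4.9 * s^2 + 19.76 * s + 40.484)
Set denominator = 0: s^3 + 4.9*s^2 + 19.76*s + 40.484 = (s + 2.9)(s^2 + 2*s + 13.96) = 0 → Poles: -1 + 3.6j, -1 - 3.6j, -2.9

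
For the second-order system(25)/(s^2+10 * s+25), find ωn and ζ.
Standard form: ωn²/(s²+2ζωn·s+ωn²).
const=25=ωn² → ωn=5, s coeff=10=2ζωn → ζ=1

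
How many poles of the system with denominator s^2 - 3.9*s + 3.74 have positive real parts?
s^2 - 3.9*s + 3.74 = (s - 2.2)(s - 1.7). Poles: 1.7, 2.2. RHP poles (Re>0): 2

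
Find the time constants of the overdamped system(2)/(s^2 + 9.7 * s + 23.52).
Overdamped: real poles at -4.8, -4.9. τ = -1/pole → τ₁ = 0.2083, τ₂ = 0.2041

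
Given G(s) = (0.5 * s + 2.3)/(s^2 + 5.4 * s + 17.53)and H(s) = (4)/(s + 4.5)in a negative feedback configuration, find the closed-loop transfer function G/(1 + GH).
Closed-loop T = G/(1+GH).
Numerator: G_num * H_den = 0.5*s^2 + 4.55*s + 10.35.
Denominator: G_den * H_den + G_num * H_num = (s^3 + 9.9*s^2 + 41.83*s + 78.885) + (2*s + 9.2) = s^3 + 9.9*s^2 + 43.83*s + 88.085.
T(s) = (0.5*s^2 + 4.55*s + 10.35)/(s^3 + 9.9*s^2 + 43.83*s + 88.085)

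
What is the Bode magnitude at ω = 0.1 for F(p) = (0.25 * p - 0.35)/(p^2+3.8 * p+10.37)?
Substitute p = j*0.1: F(j0.1) = -0.03365 + 0.00364739j.
|F(j0.1)| = sqrt(Re² + Im²) = 0.03385.
20*log₁₀(0.03385) = -29.41 dB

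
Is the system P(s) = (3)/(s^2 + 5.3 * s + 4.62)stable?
Denominator: s^2 + 5.3*s + 4.62 = (s + 1.1)(s + 4.2). Poles: -1.1, -4.2. All Re(p)<0: Yes (stable)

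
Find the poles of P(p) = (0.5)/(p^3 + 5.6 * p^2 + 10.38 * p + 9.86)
Set denominator = 0: p^3 + 5.6*p^2 + 10.38*p + 9.86 = (p + 3.4)(p^2 + 2.2*p + 2.9) = 0 → Poles: -1.1 + 1.3j, -1.1 - 1.3j, -3.4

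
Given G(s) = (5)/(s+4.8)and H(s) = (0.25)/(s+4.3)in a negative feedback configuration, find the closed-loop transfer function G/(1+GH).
Closed-loop T = G/(1+GH).
Numerator: G_num * H_den = 5*s + 21.5.
Denominator: G_den * H_den + G_num * H_num = (s^2 + 9.1*s + 20.64) + (1.25) = s^2 + 9.1*s + 21.89.
T(s) = (5*s + 21.5)/(s^2 + 9.1*s + 21.89)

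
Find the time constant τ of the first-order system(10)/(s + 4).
First-order system: τ = -1/pole. Pole = -4. τ = -1/(-4) = 0.25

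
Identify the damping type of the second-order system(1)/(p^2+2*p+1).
Standard form: ωn²/(p²+2ζωn·p+ωn²) gives ωn=1, ζ=1.
Critically damped (ζ = 1)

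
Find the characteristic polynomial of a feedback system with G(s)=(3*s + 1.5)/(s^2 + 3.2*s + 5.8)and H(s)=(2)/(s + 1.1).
Characteristic poly = G_den * H_den + G_num * H_num = (s^3 + 4.3*s^2 + 9.32*s + 6.38) + (6*s + 3) = s^3 + 4.3*s^2 + 15.32*s + 9.38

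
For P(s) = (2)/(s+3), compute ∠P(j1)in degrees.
Substitute s = j*1: P(j1) = 0.6 - 0.2j.
∠P(j1) = atan2(Im, Re) = atan2(-0.2, 0.6) = -18.43°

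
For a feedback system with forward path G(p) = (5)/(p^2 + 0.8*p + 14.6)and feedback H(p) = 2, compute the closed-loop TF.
Closed-loop T = G/(1+GH).
Numerator: G_num * H_den = 5.
Denominator: G_den * H_den + G_num * H_num = (p^2 + 0.8*p + 14.6) + (10) = p^2 + 0.8*p + 24.6.
T(p) = (5)/(p^2 + 0.8*p + 24.6)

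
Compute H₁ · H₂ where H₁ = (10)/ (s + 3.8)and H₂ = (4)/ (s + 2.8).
Series: H = H₁ · H₂ = (n₁·n₂)/(d₁·d₂).
Num: n₁·n₂ = 40. Den: d₁·d₂ = s^2 + 6.6*s + 10.64.
H(s) = (40)/(s^2 + 6.6*s + 10.64)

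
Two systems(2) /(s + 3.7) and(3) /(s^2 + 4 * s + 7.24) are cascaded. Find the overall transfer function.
Series: H = H₁ · H₂ = (n₁·n₂)/(d₁·d₂).
Num: n₁·n₂ = 6. Den: d₁·d₂ = s^3 + 7.7*s^2 + 22.04*s + 26.788.
H(s) = (6)/(s^3 + 7.7*s^2 + 22.04*s + 26.788)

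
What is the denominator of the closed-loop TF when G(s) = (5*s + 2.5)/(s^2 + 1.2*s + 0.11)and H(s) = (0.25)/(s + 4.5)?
Characteristic poly = G_den * H_den + G_num * H_num = (s^3 + 5.7*s^2 + 5.51*s + 0.495) + (1.25*s + 0.625) = s^3 + 5.7*s^2 + 6.76*s + 1.12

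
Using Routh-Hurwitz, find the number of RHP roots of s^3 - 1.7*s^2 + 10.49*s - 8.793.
Routh array:
s^3: [1, 10.49]; s^2: [-1.7, -8.793]; s^1: [5.31765]; s^0: [-8.793]
First column: [1, -1.7, 5.31765, -8.793]. Sign changes = RHP roots = 3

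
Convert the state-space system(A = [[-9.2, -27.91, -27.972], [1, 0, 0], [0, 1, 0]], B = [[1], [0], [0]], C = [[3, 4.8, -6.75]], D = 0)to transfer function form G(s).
G(s) = C(sI - A)⁻¹B + D.
Characteristic polynomial det(sI - A) = s^3 + 9.2*s^2 + 27.91*s + 27.972.
Numerator from C·adj(sI-A)·B + D·det(sI-A) = 3*s^2 + 4.8*s - 6.75.
G(s) = (3*s^2 + 4.8*s - 6.75)/(s^3 + 9.2*s^2 + 27.91*s + 27.972)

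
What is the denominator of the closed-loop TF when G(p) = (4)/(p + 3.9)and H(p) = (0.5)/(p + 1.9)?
Characteristic poly = G_den * H_den + G_num * H_num = (p^2 + 5.8*p + 7.41) + (2) = p^2 + 5.8*p + 9.41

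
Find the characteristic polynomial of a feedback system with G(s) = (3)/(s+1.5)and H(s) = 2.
Characteristic poly = G_den * H_den + G_num * H_num = (s + 1.5) + (6) = s + 7.5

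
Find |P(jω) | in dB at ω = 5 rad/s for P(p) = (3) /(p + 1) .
Substitute p = j*5: P(j5) = 0.115385 - 0.576923j.
|P(j5)| = sqrt(Re² + Im²) = 0.5883.
20*log₁₀(0.5883) = -4.61 dB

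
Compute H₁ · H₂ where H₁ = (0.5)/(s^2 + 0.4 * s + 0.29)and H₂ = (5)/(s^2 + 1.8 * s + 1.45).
Series: H = H₁ · H₂ = (n₁·n₂)/(d₁·d₂).
Num: n₁·n₂ = 2.5. Den: d₁·d₂ = s^4 + 2.2*s^3 + 2.46*s^2 + 1.102*s + 0.4205.
H(s) = (2.5)/(s^4 + 2.2*s^3 + 2.46*s^2 + 1.102*s + 0.4205)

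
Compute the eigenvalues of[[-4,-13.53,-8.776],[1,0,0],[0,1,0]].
Eigenvalues solve det(λI - A) = 0.
Characteristic polynomial: λ^3 + 4*λ^2 + 13.53*λ + 8.776 = 0.
Factor: (λ + 0.8)(λ^2 + 3.2*λ + 10.97) = 0.
Roots: -0.8, -1.6 + 2.9j, -1.6 - 2.9j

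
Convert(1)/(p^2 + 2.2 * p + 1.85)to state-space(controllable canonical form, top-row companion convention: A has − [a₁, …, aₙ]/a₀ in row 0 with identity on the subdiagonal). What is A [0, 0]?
Reachable canonical form for den = p^2 + 2.2*p + 1.85: top row of A = -[a₁,a₂,...,aₙ]/a₀, ones on the subdiagonal, zeros elsewhere.
A = [[-2.2, -1.85], [1, 0]].
A[0,0] = -2.2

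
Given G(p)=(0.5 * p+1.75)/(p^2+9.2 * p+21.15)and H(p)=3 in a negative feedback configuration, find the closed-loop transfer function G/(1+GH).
Closed-loop T = G/(1+GH).
Numerator: G_num * H_den = 0.5*p + 1.75.
Denominator: G_den * H_den + G_num * H_num = (p^2 + 9.2*p + 21.15) + (1.5*p + 5.25) = p^2 + 10.7*p + 26.4.
T(p) = (0.5*p + 1.75)/(p^2 + 10.7*p + 26.4)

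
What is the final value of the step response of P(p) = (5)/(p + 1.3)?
FVT: lim_{t→∞} y(t) = lim_{p→0} p*Y(p) where Y(p) = P(p)/p.
= lim_{p→0} P(p) = P(0) = num(0)/den(0) = 5/1.3 = 3.846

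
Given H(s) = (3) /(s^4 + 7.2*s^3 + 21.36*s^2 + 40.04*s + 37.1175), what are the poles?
Set denominator = 0: s^4 + 7.2*s^3 + 21.36*s^2 + 40.04*s + 37.1175 = (s + 3.5)(s + 2.1)(s^2 + 1.6*s + 5.05) = 0 → Poles: -0.8 + 2.1j, -0.8 - 2.1j, -2.1, -3.5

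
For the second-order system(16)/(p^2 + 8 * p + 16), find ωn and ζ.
Standard form: ωn²/(p²+2ζωn·p+ωn²).
const=16=ωn² → ωn=4, p coeff=8=2ζωn → ζ=1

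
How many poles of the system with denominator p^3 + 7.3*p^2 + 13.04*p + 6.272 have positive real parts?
p^3 + 7.3*p^2 + 13.04*p + 6.272 = (p + 0.8)(p + 1.6)(p + 4.9). Poles: -0.8, -1.6, -4.9. RHP poles (Re>0): 0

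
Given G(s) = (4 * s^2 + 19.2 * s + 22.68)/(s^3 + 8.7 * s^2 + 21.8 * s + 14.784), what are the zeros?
Set numerator = 0: 4*s^2 + 19.2*s + 22.68 = 4*(s + 2.1)(s + 2.7) = 0 → Zeros: -2.1, -2.7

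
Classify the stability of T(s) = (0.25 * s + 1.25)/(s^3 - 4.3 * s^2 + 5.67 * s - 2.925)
Denominator: s^3 - 4.3*s^2 + 5.67*s - 2.925 = (s - 2.5)(s^2 - 1.8*s + 1.17). Poles: 0.9 + 0.6j, 0.9 - 0.6j, 2.5. Unstable (3 pole(s) in RHP)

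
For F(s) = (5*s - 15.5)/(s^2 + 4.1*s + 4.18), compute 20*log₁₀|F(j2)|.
Substitute s = j*2: F(j2) = 1.17745 + 1.91609j.
|F(j2)| = sqrt(Re² + Im²) = 2.249.
20*log₁₀(2.249) = 7.04 dB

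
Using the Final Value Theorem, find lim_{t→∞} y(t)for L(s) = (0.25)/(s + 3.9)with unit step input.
FVT: lim_{t→∞} y(t) = lim_{s→0} s*Y(s) where Y(s) = L(s)/s.
= lim_{s→0} L(s) = L(0) = num(0)/den(0) = 0.25/3.9 = 0.0641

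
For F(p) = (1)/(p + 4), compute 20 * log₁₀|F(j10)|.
Substitute p = j*10: F(j10) = 0.0344828 - 0.0862069j.
|F(j10)| = sqrt(Re² + Im²) = 0.09285.
20*log₁₀(0.09285) = -20.64 dB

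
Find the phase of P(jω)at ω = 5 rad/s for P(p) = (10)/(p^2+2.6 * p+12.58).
Substitute p = j*5: P(j5) = -0.384215 - 0.402158j.
∠P(j5) = atan2(Im, Re) = atan2(-0.402158, -0.384215) = -133.69°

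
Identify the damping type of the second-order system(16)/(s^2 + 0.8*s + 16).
Standard form: ωn²/(s²+2ζωn·s+ωn²) gives ωn=4, ζ=0.1.
Underdamped (ζ = 0.1 < 1)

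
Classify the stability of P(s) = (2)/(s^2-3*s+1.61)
Denominator: s^2 - 3*s + 1.61 = (s - 0.7)(s - 2.3). Poles: 0.7, 2.3. Unstable (2 pole(s) in RHP)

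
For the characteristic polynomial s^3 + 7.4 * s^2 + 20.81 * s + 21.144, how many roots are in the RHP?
s^3 + 7.4*s^2 + 20.81*s + 21.144 = (s + 2.4)(s^2 + 5*s + 8.81). Poles: -2.4, -2.5 + 1.6j, -2.5 - 1.6j. RHP poles (Re>0): 0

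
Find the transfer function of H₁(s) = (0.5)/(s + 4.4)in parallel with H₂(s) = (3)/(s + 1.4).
Parallel: H = H₁ + H₂ = (n₁·d₂ + n₂·d₁)/(d₁·d₂).
n₁·d₂ = 0.5*s + 0.7. n₂·d₁ = 3*s + 13.2. Sum = 3.5*s + 13.9. d₁·d₂ = s^2 + 5.8*s + 6.16.
H(s) = (3.5*s + 13.9)/(s^2 + 5.8*s + 6.16)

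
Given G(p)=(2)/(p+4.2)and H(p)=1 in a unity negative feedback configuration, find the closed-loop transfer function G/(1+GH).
Closed-loop T = G/(1+GH).
Numerator: G_num * H_den = 2.
Denominator: G_den * H_den + G_num * H_num = (p + 4.2) + (2) = p + 6.2.
T(p) = (2)/(p + 6.2)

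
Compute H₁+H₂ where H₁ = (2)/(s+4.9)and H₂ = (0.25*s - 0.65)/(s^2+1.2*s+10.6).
Parallel: H = H₁ + H₂ = (n₁·d₂ + n₂·d₁)/(d₁·d₂).
n₁·d₂ = 2*s^2 + 2.4*s + 21.2. n₂·d₁ = 0.25*s^2 + 0.575*s - 3.185. Sum = 2.25*s^2 + 2.975*s + 18.015. d₁·d₂ = s^3 + 6.1*s^2 + 16.48*s + 51.94.
H(s) = (2.25*s^2 + 2.975*s + 18.015)/(s^3 + 6.1*s^2 + 16.48*s + 51.94)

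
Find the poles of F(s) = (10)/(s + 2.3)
Set denominator = 0: s + 2.3 = 0 → Poles: -2.3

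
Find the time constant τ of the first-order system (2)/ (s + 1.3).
First-order system: τ = -1/pole. Pole = -1.3. τ = -1/(-1.3) = 0.7692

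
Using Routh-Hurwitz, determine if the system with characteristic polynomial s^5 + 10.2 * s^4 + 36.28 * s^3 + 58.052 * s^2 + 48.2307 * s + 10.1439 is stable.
Routh array:
s^5: [1, 36.28, 48.2307]; s^4: [10.2, 58.052, 10.1439]; s^3: [30.5886, 47.2362]; s^2: [42.3007, 10.1439]; s^1: [39.9009]; s^0: [10.1439]
First column: [1, 10.2, 30.5886, 42.3007, 39.9009, 10.1439]. Sign changes = 0.
Yes, stable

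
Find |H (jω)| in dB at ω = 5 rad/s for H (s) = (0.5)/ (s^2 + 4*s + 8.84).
Substitute s = j*5: H(j5) = -0.0122212 - 0.0151253j.
|H(j5)| = sqrt(Re² + Im²) = 0.01945.
20*log₁₀(0.01945) = -34.22 dB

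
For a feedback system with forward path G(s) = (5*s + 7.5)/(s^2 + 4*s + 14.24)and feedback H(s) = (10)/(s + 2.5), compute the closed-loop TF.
Closed-loop T = G/(1+GH).
Numerator: G_num * H_den = 5*s^2 + 20*s + 18.75.
Denominator: G_den * H_den + G_num * H_num = (s^3 + 6.5*s^2 + 24.24*s + 35.6) + (50*s + 75) = s^3 + 6.5*s^2 + 74.24*s + 110.6.
T(s) = (5*s^2 + 20*s + 18.75)/(s^3 + 6.5*s^2 + 74.24*s + 110.6)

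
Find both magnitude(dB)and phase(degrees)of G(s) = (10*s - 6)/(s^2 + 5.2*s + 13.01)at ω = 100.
Substitute s = j*100: G(j100) = 0.00579862 - 0.0998283j.
|G| = 20*log₁₀(sqrt(Re²+Im²)) = -20.00 dB.
∠G = atan2(Im, Re) = -86.68°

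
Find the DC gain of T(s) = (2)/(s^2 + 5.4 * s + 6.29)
DC gain = T(0) = num(0)/den(0) = 2/6.29 = 0.318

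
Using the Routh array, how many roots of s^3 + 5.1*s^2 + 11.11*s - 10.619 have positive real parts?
Routh array:
s^3: [1, 11.11]; s^2: [5.1, -10.619]; s^1: [13.1922]; s^0: [-10.619]
First column: [1, 5.1, 13.1922, -10.619]. Sign changes = RHP roots = 1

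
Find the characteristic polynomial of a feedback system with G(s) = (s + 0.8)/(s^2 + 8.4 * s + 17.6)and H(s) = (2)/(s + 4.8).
Characteristic poly = G_den * H_den + G_num * H_num = (s^3 + 13.2*s^2 + 57.92*s + 84.48) + (2*s + 1.6) = s^3 + 13.2*s^2 + 59.92*s + 86.08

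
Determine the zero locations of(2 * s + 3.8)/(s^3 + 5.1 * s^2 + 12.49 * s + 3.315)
Set numerator = 0: 2*s + 3.8 = 0 → Zeros: -1.9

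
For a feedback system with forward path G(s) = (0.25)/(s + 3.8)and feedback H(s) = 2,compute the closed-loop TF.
Closed-loop T = G/(1+GH).
Numerator: G_num * H_den = 0.25.
Denominator: G_den * H_den + G_num * H_num = (s + 3.8) + (0.5) = s + 4.3.
T(s) = (0.25)/(s + 4.3)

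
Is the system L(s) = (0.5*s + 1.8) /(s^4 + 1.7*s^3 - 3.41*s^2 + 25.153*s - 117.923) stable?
Denominator: s^4 + 1.7*s^3 - 3.41*s^2 + 25.153*s - 117.923 = (s - 2.6)(s + 4.7)(s^2 - 0.4*s + 9.65). Poles: -4.7, 0.2 + 3.1j, 0.2 - 3.1j, 2.6. All Re(p)<0: No (unstable)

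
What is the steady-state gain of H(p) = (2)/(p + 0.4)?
DC gain = H(0) = num(0)/den(0) = 2/0.4 = 5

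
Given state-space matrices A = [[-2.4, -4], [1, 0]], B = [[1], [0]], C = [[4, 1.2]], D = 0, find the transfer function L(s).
L(s) = C(sI - A)⁻¹B + D.
Characteristic polynomial det(sI - A) = s^2 + 2.4*s + 4.
Numerator from C·adj(sI-A)·B + D·det(sI-A) = 4*s + 1.2.
L(s) = (4*s + 1.2)/(s^2 + 2.4*s + 4)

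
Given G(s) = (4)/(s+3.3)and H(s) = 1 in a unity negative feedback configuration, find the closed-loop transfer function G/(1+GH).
Closed-loop T = G/(1+GH).
Numerator: G_num * H_den = 4.
Denominator: G_den * H_den + G_num * H_num = (s + 3.3) + (4) = s + 7.3.
T(s) = (4)/(s + 7.3)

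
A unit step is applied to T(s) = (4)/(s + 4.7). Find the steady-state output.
FVT: lim_{t→∞} y(t) = lim_{s→0} s*Y(s) where Y(s) = T(s)/s.
= lim_{s→0} T(s) = T(0) = num(0)/den(0) = 4/4.7 = 0.8511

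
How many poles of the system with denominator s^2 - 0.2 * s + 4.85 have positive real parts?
Poles: 0.1 + 2.2j, 0.1 - 2.2j. RHP poles (Re>0): 2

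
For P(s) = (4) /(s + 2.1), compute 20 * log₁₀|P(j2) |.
Substitute s = j*2: P(j2) = 0.998811 - 0.951249j.
|P(j2)| = sqrt(Re² + Im²) = 1.379.
20*log₁₀(1.379) = 2.79 dB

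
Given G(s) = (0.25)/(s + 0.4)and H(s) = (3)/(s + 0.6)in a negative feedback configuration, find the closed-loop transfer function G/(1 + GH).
Closed-loop T = G/(1+GH).
Numerator: G_num * H_den = 0.25*s + 0.15.
Denominator: G_den * H_den + G_num * H_num = (s^2 + s + 0.24) + (0.75) = s^2 + s + 0.99.
T(s) = (0.25*s + 0.15)/(s^2 + s + 0.99)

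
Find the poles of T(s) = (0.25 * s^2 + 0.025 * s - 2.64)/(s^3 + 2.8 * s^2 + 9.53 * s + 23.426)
Set denominator = 0: s^3 + 2.8*s^2 + 9.53*s + 23.426 = (s + 2.6)(s^2 + 0.2*s + 9.01) = 0 → Poles: -0.1 + 3j, -0.1 - 3j, -2.6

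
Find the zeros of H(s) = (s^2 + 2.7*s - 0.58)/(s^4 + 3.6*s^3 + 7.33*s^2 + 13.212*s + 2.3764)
Set numerator = 0: s^2 + 2.7*s - 0.58 = (s - 0.2)(s + 2.9) = 0 → Zeros: -2.9, 0.2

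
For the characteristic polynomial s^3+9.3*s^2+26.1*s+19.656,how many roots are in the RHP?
s^3 + 9.3*s^2 + 26.1*s + 19.656 = (s + 3.9)(s + 1.2)(s + 4.2). Poles: -1.2, -3.9, -4.2. RHP poles (Re>0): 0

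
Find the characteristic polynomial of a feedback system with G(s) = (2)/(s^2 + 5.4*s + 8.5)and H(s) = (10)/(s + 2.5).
Characteristic poly = G_den * H_den + G_num * H_num = (s^3 + 7.9*s^2 + 22*s + 21.25) + (20) = s^3 + 7.9*s^2 + 22*s + 41.25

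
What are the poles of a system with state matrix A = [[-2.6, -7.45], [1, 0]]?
Eigenvalues solve det(λI - A) = 0.
Characteristic polynomial: λ^2 + 2.6*λ + 7.45 = 0.
Roots: -1.3 + 2.4j, -1.3 - 2.4j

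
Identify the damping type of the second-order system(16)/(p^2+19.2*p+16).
Standard form: ωn²/(p²+2ζωn·p+ωn²) gives ωn=4, ζ=2.4.
Overdamped (ζ = 2.4 > 1)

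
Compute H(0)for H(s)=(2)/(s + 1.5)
DC gain = H(0) = num(0)/den(0) = 2/1.5 = 1.333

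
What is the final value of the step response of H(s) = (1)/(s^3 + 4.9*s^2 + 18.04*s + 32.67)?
FVT: lim_{t→∞} y(t) = lim_{s→0} s*Y(s) where Y(s) = H(s)/s.
= lim_{s→0} H(s) = H(0) = num(0)/den(0) = 1/32.67 = 0.03061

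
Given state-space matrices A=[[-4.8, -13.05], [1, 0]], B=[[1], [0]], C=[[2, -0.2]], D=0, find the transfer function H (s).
H(s) = C(sI - A)⁻¹B + D.
Characteristic polynomial det(sI - A) = s^2 + 4.8*s + 13.05.
Numerator from C·adj(sI-A)·B + D·det(sI-A) = 2*s - 0.2.
H(s) = (2*s - 0.2)/(s^2 + 4.8*s + 13.05)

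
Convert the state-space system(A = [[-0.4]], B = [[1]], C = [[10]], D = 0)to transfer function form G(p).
G(p) = C(pI - A)⁻¹B + D.
Characteristic polynomial det(pI - A) = p + 0.4.
Numerator from C·adj(pI-A)·B + D·det(pI-A) = 10.
G(p) = (10)/(p + 0.4)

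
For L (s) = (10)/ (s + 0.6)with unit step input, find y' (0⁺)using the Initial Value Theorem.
IVT: y'(0⁺) = lim_{s→∞} s²·Y(s) = lim_{s→∞} s·L(s).
deg(num) = 0, deg(den) = 1, relative degree = 1, so s·L(s) → (leading num)/(leading den) = 10/1 = 10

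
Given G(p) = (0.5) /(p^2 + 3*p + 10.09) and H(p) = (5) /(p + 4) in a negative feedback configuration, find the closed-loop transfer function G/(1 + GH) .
Closed-loop T = G/(1+GH).
Numerator: G_num * H_den = 0.5*p + 2.
Denominator: G_den * H_den + G_num * H_num = (p^3 + 7*p^2 + 22.09*p + 40.36) + (2.5) = p^3 + 7*p^2 + 22.09*p + 42.86.
T(p) = (0.5*p + 2)/(p^3 + 7*p^2 + 22.09*p + 42.86)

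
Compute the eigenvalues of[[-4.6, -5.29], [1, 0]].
Eigenvalues solve det(λI - A) = 0.
Characteristic polynomial: λ^2 + 4.6*λ + 5.29 = 0.
Factor: (λ + 2.3)(λ + 2.3) = 0.
Roots: -2.3, -2.3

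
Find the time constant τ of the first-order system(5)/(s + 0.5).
First-order system: τ = -1/pole. Pole = -0.5. τ = -1/(-0.5) = 2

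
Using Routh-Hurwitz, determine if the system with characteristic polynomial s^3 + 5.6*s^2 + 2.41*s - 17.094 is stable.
Routh array:
s^3: [1, 2.41]; s^2: [5.6, -17.094]; s^1: [5.4625]; s^0: [-17.094]
First column: [1, 5.6, 5.4625, -17.094]. Sign changes = 1.
No, unstable (1 RHP root(s))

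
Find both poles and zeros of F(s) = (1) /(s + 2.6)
Set denominator = 0: s + 2.6 = 0 → Poles: -2.6
Numerator is a nonzero constant (1) → Zeros: none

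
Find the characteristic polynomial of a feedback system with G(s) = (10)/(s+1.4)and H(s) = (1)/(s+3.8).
Characteristic poly = G_den * H_den + G_num * H_num = (s^2 + 5.2*s + 5.32) + (10) = s^2 + 5.2*s + 15.32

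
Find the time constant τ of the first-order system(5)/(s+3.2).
First-order system: τ = -1/pole. Pole = -3.2. τ = -1/(-3.2) = 0.3125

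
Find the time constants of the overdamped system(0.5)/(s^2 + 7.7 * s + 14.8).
Overdamped: real poles at -4, -3.7. τ = -1/pole → τ₁ = 0.25, τ₂ = 0.2703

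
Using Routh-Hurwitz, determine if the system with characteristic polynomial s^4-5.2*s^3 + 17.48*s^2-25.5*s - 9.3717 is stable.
Routh array:
s^4: [1, 17.48, -9.3717]; s^3: [-5.2, -25.5]; s^2: [12.5762, -9.3717]; s^1: [-29.375]; s^0: [-9.3717]
First column: [1, -5.2, 12.5762, -29.375, -9.3717]. Sign changes = 3.
No, unstable (3 RHP root(s))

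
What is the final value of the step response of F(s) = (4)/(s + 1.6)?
FVT: lim_{t→∞} y(t) = lim_{s→0} s*Y(s) where Y(s) = F(s)/s.
= lim_{s→0} F(s) = F(0) = num(0)/den(0) = 4/1.6 = 2.5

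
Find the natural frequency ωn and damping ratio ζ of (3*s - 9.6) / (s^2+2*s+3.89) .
Underdamped: complex pole -1 + 1.7j. ωn = |pole| = 1.972, ζ = -Re(pole)/ωn = 0.507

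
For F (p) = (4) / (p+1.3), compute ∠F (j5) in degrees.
Substitute p = j*5: F(j5) = 0.19483 - 0.749344j.
∠F(j5) = atan2(Im, Re) = atan2(-0.749344, 0.19483) = -75.43°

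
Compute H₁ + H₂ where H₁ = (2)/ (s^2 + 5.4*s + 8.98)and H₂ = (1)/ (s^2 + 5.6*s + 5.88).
Parallel: H = H₁ + H₂ = (n₁·d₂ + n₂·d₁)/(d₁·d₂).
n₁·d₂ = 2*s^2 + 11.2*s + 11.76. n₂·d₁ = s^2 + 5.4*s + 8.98. Sum = 3*s^2 + 16.6*s + 20.74. d₁·d₂ = s^4 + 11*s^3 + 45.1*s^2 + 82.04*s + 52.8024.
H(s) = (3*s^2 + 16.6*s + 20.74)/(s^4 + 11*s^3 + 45.1*s^2 + 82.04*s + 52.8024)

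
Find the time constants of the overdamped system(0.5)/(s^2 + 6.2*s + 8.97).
Overdamped: real poles at -3.9, -2.3. τ = -1/pole → τ₁ = 0.2564, τ₂ = 0.4348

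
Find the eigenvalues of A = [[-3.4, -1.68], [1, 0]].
Eigenvalues solve det(λI - A) = 0.
Characteristic polynomial: λ^2 + 3.4*λ + 1.68 = 0.
Factor: (λ + 2.8)(λ + 0.6) = 0.
Roots: -0.6, -2.8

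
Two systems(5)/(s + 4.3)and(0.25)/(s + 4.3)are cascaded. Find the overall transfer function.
Series: H = H₁ · H₂ = (n₁·n₂)/(d₁·d₂).
Num: n₁·n₂ = 1.25. Den: d₁·d₂ = s^2 + 8.6*s + 18.49.
H(s) = (1.25)/(s^2 + 8.6*s + 18.49)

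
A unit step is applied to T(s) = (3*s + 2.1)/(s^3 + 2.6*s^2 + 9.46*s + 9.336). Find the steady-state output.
FVT: lim_{t→∞} y(t) = lim_{s→0} s*Y(s) where Y(s) = T(s)/s.
= lim_{s→0} T(s) = T(0) = num(0)/den(0) = 2.1/9.336 = 0.2249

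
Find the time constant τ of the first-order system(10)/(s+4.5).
First-order system: τ = -1/pole. Pole = -4.5. τ = -1/(-4.5) = 0.2222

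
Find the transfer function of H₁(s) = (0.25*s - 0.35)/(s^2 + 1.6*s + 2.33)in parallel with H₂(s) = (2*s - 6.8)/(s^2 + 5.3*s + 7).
Parallel: H = H₁ + H₂ = (n₁·d₂ + n₂·d₁)/(d₁·d₂).
n₁·d₂ = 0.25*s^3 + 0.975*s^2 - 0.105*s - 2.45. n₂·d₁ = 2*s^3 - 3.6*s^2 - 6.22*s - 15.844. Sum = 2.25*s^3 - 2.625*s^2 - 6.325*s - 18.294. d₁·d₂ = s^4 + 6.9*s^3 + 17.81*s^2 + 23.549*s + 16.31.
H(s) = (2.25*s^3 - 2.625*s^2 - 6.325*s - 18.294)/(s^4 + 6.9*s^3 + 17.81*s^2 + 23.549*s + 16.31)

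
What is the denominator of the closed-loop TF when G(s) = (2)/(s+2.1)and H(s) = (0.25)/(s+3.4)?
Characteristic poly = G_den * H_den + G_num * H_num = (s^2 + 5.5*s + 7.14) + (0.5) = s^2 + 5.5*s + 7.64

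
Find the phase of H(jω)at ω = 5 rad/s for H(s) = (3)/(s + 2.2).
Substitute s = j*5: H(j5) = 0.22118 - 0.502681j.
∠H(j5) = atan2(Im, Re) = atan2(-0.502681, 0.22118) = -66.25°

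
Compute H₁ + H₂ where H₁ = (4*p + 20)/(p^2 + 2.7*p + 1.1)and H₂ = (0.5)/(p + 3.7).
Parallel: H = H₁ + H₂ = (n₁·d₂ + n₂·d₁)/(d₁·d₂).
n₁·d₂ = 4*p^2 + 34.8*p + 74. n₂·d₁ = 0.5*p^2 + 1.35*p + 0.55. Sum = 4.5*p^2 + 36.15*p + 74.55. d₁·d₂ = p^3 + 6.4*p^2 + 11.09*p + 4.07.
H(p) = (4.5*p^2 + 36.15*p + 74.55)/(p^3 + 6.4*p^2 + 11.09*p + 4.07)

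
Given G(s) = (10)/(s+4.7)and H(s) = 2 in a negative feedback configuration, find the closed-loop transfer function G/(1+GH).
Closed-loop T = G/(1+GH).
Numerator: G_num * H_den = 10.
Denominator: G_den * H_den + G_num * H_num = (s + 4.7) + (20) = s + 24.7.
T(s) = (10)/(s + 24.7)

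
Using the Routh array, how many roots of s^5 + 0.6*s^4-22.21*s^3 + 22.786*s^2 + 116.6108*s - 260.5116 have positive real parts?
Routh array:
s^5: [1, -22.21, 116.6108]; s^4: [0.6, 22.786, -260.5116]; s^3: [-60.1867, 550.7968]; s^2: [28.2769, -260.5116]; s^1: [-3.69584]; s^0: [-260.5116]
First column: [1, 0.6, -60.1867, 28.2769, -3.69584, -260.5116]. Sign changes = RHP roots = 3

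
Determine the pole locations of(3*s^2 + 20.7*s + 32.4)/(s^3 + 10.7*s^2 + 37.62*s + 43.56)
Set denominator = 0: s^3 + 10.7*s^2 + 37.62*s + 43.56 = (s + 3)(s + 3.3)(s + 4.4) = 0 → Poles: -3, -3.3, -4.4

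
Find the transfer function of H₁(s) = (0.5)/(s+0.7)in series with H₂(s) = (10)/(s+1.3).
Series: H = H₁ · H₂ = (n₁·n₂)/(d₁·d₂).
Num: n₁·n₂ = 5. Den: d₁·d₂ = s^2 + 2*s + 0.91.
H(s) = (5)/(s^2 + 2*s + 0.91)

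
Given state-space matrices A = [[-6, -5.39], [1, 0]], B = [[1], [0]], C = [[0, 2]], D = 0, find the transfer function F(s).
F(s) = C(sI - A)⁻¹B + D.
Characteristic polynomial det(sI - A) = s^2 + 6*s + 5.39.
Numerator from C·adj(sI-A)·B + D·det(sI-A) = 2.
F(s) = (2)/(s^2 + 6*s + 5.39)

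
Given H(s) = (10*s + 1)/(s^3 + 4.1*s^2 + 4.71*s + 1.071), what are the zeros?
Set numerator = 0: 10*s + 1 = 0 → Zeros: -0.1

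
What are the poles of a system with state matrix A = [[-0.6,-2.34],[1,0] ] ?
Eigenvalues solve det(λI - A) = 0.
Characteristic polynomial: λ^2 + 0.6*λ + 2.34 = 0.
Roots: -0.3 + 1.5j, -0.3 - 1.5j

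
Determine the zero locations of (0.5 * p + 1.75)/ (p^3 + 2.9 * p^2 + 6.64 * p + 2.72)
Set numerator = 0: 0.5*p + 1.75 = 0 → Zeros: -3.5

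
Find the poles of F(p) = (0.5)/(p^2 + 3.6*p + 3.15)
Set denominator = 0: p^2 + 3.6*p + 3.15 = (p + 2.1)(p + 1.5) = 0 → Poles: -1.5, -2.1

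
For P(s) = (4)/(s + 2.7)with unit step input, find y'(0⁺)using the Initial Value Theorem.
IVT: y'(0⁺) = lim_{s→∞} s²·Y(s) = lim_{s→∞} s·P(s).
deg(num) = 0, deg(den) = 1, relative degree = 1, so s·P(s) → (leading num)/(leading den) = 4/1 = 4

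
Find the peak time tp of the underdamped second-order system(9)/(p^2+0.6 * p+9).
Standard form: ωn²/(p²+2ζωn·p+ωn²) → ωn = 3, ζ = 0.1.
ωd = ωn·√(1-ζ²) = 3·√(1-0.1²) = 2.985.
tp = π/ωd = π/2.985 = 1.052 s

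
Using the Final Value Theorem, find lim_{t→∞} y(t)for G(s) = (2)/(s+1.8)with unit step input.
FVT: lim_{t→∞} y(t) = lim_{s→0} s*Y(s) where Y(s) = G(s)/s.
= lim_{s→0} G(s) = G(0) = num(0)/den(0) = 2/1.8 = 1.111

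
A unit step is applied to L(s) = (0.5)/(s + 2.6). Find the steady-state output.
FVT: lim_{t→∞} y(t) = lim_{s→0} s*Y(s) where Y(s) = L(s)/s.
= lim_{s→0} L(s) = L(0) = num(0)/den(0) = 0.5/2.6 = 0.1923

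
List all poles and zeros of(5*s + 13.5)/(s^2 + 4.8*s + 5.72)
Set denominator = 0: s^2 + 4.8*s + 5.72 = (s + 2.6)(s + 2.2) = 0 → Poles: -2.2, -2.6
Set numerator = 0: 5*s + 13.5 = 0 → Zeros: -2.7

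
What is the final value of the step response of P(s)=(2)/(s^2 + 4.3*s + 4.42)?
FVT: lim_{t→∞} y(t) = lim_{s→0} s*Y(s) where Y(s) = P(s)/s.
= lim_{s→0} P(s) = P(0) = num(0)/den(0) = 2/4.42 = 0.4525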